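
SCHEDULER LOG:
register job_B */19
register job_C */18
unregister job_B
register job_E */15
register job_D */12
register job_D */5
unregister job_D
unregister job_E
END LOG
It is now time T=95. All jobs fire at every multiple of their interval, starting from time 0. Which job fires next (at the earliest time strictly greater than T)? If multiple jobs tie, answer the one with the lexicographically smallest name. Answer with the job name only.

Answer: job_C

Derivation:
Op 1: register job_B */19 -> active={job_B:*/19}
Op 2: register job_C */18 -> active={job_B:*/19, job_C:*/18}
Op 3: unregister job_B -> active={job_C:*/18}
Op 4: register job_E */15 -> active={job_C:*/18, job_E:*/15}
Op 5: register job_D */12 -> active={job_C:*/18, job_D:*/12, job_E:*/15}
Op 6: register job_D */5 -> active={job_C:*/18, job_D:*/5, job_E:*/15}
Op 7: unregister job_D -> active={job_C:*/18, job_E:*/15}
Op 8: unregister job_E -> active={job_C:*/18}
  job_C: interval 18, next fire after T=95 is 108
Earliest = 108, winner (lex tiebreak) = job_C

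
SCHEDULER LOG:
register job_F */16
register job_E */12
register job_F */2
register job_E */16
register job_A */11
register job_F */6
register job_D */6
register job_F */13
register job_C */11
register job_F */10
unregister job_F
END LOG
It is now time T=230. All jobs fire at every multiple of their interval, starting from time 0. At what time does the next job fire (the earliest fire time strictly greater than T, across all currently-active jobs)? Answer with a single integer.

Op 1: register job_F */16 -> active={job_F:*/16}
Op 2: register job_E */12 -> active={job_E:*/12, job_F:*/16}
Op 3: register job_F */2 -> active={job_E:*/12, job_F:*/2}
Op 4: register job_E */16 -> active={job_E:*/16, job_F:*/2}
Op 5: register job_A */11 -> active={job_A:*/11, job_E:*/16, job_F:*/2}
Op 6: register job_F */6 -> active={job_A:*/11, job_E:*/16, job_F:*/6}
Op 7: register job_D */6 -> active={job_A:*/11, job_D:*/6, job_E:*/16, job_F:*/6}
Op 8: register job_F */13 -> active={job_A:*/11, job_D:*/6, job_E:*/16, job_F:*/13}
Op 9: register job_C */11 -> active={job_A:*/11, job_C:*/11, job_D:*/6, job_E:*/16, job_F:*/13}
Op 10: register job_F */10 -> active={job_A:*/11, job_C:*/11, job_D:*/6, job_E:*/16, job_F:*/10}
Op 11: unregister job_F -> active={job_A:*/11, job_C:*/11, job_D:*/6, job_E:*/16}
  job_A: interval 11, next fire after T=230 is 231
  job_C: interval 11, next fire after T=230 is 231
  job_D: interval 6, next fire after T=230 is 234
  job_E: interval 16, next fire after T=230 is 240
Earliest fire time = 231 (job job_A)

Answer: 231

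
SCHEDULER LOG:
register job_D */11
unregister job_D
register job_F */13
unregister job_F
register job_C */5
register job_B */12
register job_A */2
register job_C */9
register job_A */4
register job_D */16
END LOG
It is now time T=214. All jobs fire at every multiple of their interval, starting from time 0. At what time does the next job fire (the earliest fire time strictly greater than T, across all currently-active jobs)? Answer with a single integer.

Op 1: register job_D */11 -> active={job_D:*/11}
Op 2: unregister job_D -> active={}
Op 3: register job_F */13 -> active={job_F:*/13}
Op 4: unregister job_F -> active={}
Op 5: register job_C */5 -> active={job_C:*/5}
Op 6: register job_B */12 -> active={job_B:*/12, job_C:*/5}
Op 7: register job_A */2 -> active={job_A:*/2, job_B:*/12, job_C:*/5}
Op 8: register job_C */9 -> active={job_A:*/2, job_B:*/12, job_C:*/9}
Op 9: register job_A */4 -> active={job_A:*/4, job_B:*/12, job_C:*/9}
Op 10: register job_D */16 -> active={job_A:*/4, job_B:*/12, job_C:*/9, job_D:*/16}
  job_A: interval 4, next fire after T=214 is 216
  job_B: interval 12, next fire after T=214 is 216
  job_C: interval 9, next fire after T=214 is 216
  job_D: interval 16, next fire after T=214 is 224
Earliest fire time = 216 (job job_A)

Answer: 216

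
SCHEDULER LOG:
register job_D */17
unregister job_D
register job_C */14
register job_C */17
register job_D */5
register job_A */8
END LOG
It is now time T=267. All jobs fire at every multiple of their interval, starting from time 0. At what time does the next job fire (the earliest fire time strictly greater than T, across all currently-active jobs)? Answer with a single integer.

Op 1: register job_D */17 -> active={job_D:*/17}
Op 2: unregister job_D -> active={}
Op 3: register job_C */14 -> active={job_C:*/14}
Op 4: register job_C */17 -> active={job_C:*/17}
Op 5: register job_D */5 -> active={job_C:*/17, job_D:*/5}
Op 6: register job_A */8 -> active={job_A:*/8, job_C:*/17, job_D:*/5}
  job_A: interval 8, next fire after T=267 is 272
  job_C: interval 17, next fire after T=267 is 272
  job_D: interval 5, next fire after T=267 is 270
Earliest fire time = 270 (job job_D)

Answer: 270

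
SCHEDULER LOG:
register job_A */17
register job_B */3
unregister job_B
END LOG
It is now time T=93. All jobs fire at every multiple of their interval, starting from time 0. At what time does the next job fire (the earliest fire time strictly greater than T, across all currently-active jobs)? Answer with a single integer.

Answer: 102

Derivation:
Op 1: register job_A */17 -> active={job_A:*/17}
Op 2: register job_B */3 -> active={job_A:*/17, job_B:*/3}
Op 3: unregister job_B -> active={job_A:*/17}
  job_A: interval 17, next fire after T=93 is 102
Earliest fire time = 102 (job job_A)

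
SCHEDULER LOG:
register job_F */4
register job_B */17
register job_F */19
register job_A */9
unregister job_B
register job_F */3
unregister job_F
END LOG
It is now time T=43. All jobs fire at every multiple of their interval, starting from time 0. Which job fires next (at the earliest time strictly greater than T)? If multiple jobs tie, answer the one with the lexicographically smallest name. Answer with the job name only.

Answer: job_A

Derivation:
Op 1: register job_F */4 -> active={job_F:*/4}
Op 2: register job_B */17 -> active={job_B:*/17, job_F:*/4}
Op 3: register job_F */19 -> active={job_B:*/17, job_F:*/19}
Op 4: register job_A */9 -> active={job_A:*/9, job_B:*/17, job_F:*/19}
Op 5: unregister job_B -> active={job_A:*/9, job_F:*/19}
Op 6: register job_F */3 -> active={job_A:*/9, job_F:*/3}
Op 7: unregister job_F -> active={job_A:*/9}
  job_A: interval 9, next fire after T=43 is 45
Earliest = 45, winner (lex tiebreak) = job_A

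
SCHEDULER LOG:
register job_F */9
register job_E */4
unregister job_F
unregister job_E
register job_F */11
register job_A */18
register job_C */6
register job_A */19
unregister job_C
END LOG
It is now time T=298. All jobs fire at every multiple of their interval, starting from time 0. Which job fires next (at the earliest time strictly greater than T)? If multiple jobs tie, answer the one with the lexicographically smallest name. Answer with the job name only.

Answer: job_A

Derivation:
Op 1: register job_F */9 -> active={job_F:*/9}
Op 2: register job_E */4 -> active={job_E:*/4, job_F:*/9}
Op 3: unregister job_F -> active={job_E:*/4}
Op 4: unregister job_E -> active={}
Op 5: register job_F */11 -> active={job_F:*/11}
Op 6: register job_A */18 -> active={job_A:*/18, job_F:*/11}
Op 7: register job_C */6 -> active={job_A:*/18, job_C:*/6, job_F:*/11}
Op 8: register job_A */19 -> active={job_A:*/19, job_C:*/6, job_F:*/11}
Op 9: unregister job_C -> active={job_A:*/19, job_F:*/11}
  job_A: interval 19, next fire after T=298 is 304
  job_F: interval 11, next fire after T=298 is 308
Earliest = 304, winner (lex tiebreak) = job_A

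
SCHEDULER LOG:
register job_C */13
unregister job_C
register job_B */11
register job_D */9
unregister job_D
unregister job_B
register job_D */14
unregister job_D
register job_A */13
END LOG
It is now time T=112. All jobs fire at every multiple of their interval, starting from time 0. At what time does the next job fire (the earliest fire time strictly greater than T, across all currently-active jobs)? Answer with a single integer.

Answer: 117

Derivation:
Op 1: register job_C */13 -> active={job_C:*/13}
Op 2: unregister job_C -> active={}
Op 3: register job_B */11 -> active={job_B:*/11}
Op 4: register job_D */9 -> active={job_B:*/11, job_D:*/9}
Op 5: unregister job_D -> active={job_B:*/11}
Op 6: unregister job_B -> active={}
Op 7: register job_D */14 -> active={job_D:*/14}
Op 8: unregister job_D -> active={}
Op 9: register job_A */13 -> active={job_A:*/13}
  job_A: interval 13, next fire after T=112 is 117
Earliest fire time = 117 (job job_A)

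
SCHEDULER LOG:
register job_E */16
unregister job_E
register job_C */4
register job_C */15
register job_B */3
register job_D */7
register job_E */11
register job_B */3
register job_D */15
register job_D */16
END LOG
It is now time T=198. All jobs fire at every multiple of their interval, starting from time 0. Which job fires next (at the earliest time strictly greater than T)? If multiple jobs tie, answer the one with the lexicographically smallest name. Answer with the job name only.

Op 1: register job_E */16 -> active={job_E:*/16}
Op 2: unregister job_E -> active={}
Op 3: register job_C */4 -> active={job_C:*/4}
Op 4: register job_C */15 -> active={job_C:*/15}
Op 5: register job_B */3 -> active={job_B:*/3, job_C:*/15}
Op 6: register job_D */7 -> active={job_B:*/3, job_C:*/15, job_D:*/7}
Op 7: register job_E */11 -> active={job_B:*/3, job_C:*/15, job_D:*/7, job_E:*/11}
Op 8: register job_B */3 -> active={job_B:*/3, job_C:*/15, job_D:*/7, job_E:*/11}
Op 9: register job_D */15 -> active={job_B:*/3, job_C:*/15, job_D:*/15, job_E:*/11}
Op 10: register job_D */16 -> active={job_B:*/3, job_C:*/15, job_D:*/16, job_E:*/11}
  job_B: interval 3, next fire after T=198 is 201
  job_C: interval 15, next fire after T=198 is 210
  job_D: interval 16, next fire after T=198 is 208
  job_E: interval 11, next fire after T=198 is 209
Earliest = 201, winner (lex tiebreak) = job_B

Answer: job_B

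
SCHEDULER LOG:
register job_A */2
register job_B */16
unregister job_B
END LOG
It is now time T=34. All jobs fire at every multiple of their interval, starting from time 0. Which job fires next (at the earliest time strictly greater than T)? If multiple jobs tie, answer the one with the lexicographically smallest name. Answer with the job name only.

Op 1: register job_A */2 -> active={job_A:*/2}
Op 2: register job_B */16 -> active={job_A:*/2, job_B:*/16}
Op 3: unregister job_B -> active={job_A:*/2}
  job_A: interval 2, next fire after T=34 is 36
Earliest = 36, winner (lex tiebreak) = job_A

Answer: job_A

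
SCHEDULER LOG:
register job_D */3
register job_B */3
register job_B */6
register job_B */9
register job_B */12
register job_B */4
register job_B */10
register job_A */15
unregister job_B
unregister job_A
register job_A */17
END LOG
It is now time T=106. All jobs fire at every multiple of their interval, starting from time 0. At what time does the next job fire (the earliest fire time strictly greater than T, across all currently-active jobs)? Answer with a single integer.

Answer: 108

Derivation:
Op 1: register job_D */3 -> active={job_D:*/3}
Op 2: register job_B */3 -> active={job_B:*/3, job_D:*/3}
Op 3: register job_B */6 -> active={job_B:*/6, job_D:*/3}
Op 4: register job_B */9 -> active={job_B:*/9, job_D:*/3}
Op 5: register job_B */12 -> active={job_B:*/12, job_D:*/3}
Op 6: register job_B */4 -> active={job_B:*/4, job_D:*/3}
Op 7: register job_B */10 -> active={job_B:*/10, job_D:*/3}
Op 8: register job_A */15 -> active={job_A:*/15, job_B:*/10, job_D:*/3}
Op 9: unregister job_B -> active={job_A:*/15, job_D:*/3}
Op 10: unregister job_A -> active={job_D:*/3}
Op 11: register job_A */17 -> active={job_A:*/17, job_D:*/3}
  job_A: interval 17, next fire after T=106 is 119
  job_D: interval 3, next fire after T=106 is 108
Earliest fire time = 108 (job job_D)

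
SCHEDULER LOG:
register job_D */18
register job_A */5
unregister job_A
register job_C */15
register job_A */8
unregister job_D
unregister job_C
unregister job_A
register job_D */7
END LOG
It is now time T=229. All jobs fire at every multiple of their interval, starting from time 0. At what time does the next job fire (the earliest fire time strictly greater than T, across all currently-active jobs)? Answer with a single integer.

Op 1: register job_D */18 -> active={job_D:*/18}
Op 2: register job_A */5 -> active={job_A:*/5, job_D:*/18}
Op 3: unregister job_A -> active={job_D:*/18}
Op 4: register job_C */15 -> active={job_C:*/15, job_D:*/18}
Op 5: register job_A */8 -> active={job_A:*/8, job_C:*/15, job_D:*/18}
Op 6: unregister job_D -> active={job_A:*/8, job_C:*/15}
Op 7: unregister job_C -> active={job_A:*/8}
Op 8: unregister job_A -> active={}
Op 9: register job_D */7 -> active={job_D:*/7}
  job_D: interval 7, next fire after T=229 is 231
Earliest fire time = 231 (job job_D)

Answer: 231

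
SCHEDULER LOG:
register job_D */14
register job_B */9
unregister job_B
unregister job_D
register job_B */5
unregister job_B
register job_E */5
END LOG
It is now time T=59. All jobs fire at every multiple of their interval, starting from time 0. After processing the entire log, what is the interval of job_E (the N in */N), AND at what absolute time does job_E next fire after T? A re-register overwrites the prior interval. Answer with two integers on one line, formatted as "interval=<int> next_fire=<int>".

Answer: interval=5 next_fire=60

Derivation:
Op 1: register job_D */14 -> active={job_D:*/14}
Op 2: register job_B */9 -> active={job_B:*/9, job_D:*/14}
Op 3: unregister job_B -> active={job_D:*/14}
Op 4: unregister job_D -> active={}
Op 5: register job_B */5 -> active={job_B:*/5}
Op 6: unregister job_B -> active={}
Op 7: register job_E */5 -> active={job_E:*/5}
Final interval of job_E = 5
Next fire of job_E after T=59: (59//5+1)*5 = 60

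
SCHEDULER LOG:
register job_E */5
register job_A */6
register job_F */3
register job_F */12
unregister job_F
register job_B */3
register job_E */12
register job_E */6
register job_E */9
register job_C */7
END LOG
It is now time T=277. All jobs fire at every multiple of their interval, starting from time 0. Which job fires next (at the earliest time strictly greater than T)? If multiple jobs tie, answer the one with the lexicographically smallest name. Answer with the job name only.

Answer: job_B

Derivation:
Op 1: register job_E */5 -> active={job_E:*/5}
Op 2: register job_A */6 -> active={job_A:*/6, job_E:*/5}
Op 3: register job_F */3 -> active={job_A:*/6, job_E:*/5, job_F:*/3}
Op 4: register job_F */12 -> active={job_A:*/6, job_E:*/5, job_F:*/12}
Op 5: unregister job_F -> active={job_A:*/6, job_E:*/5}
Op 6: register job_B */3 -> active={job_A:*/6, job_B:*/3, job_E:*/5}
Op 7: register job_E */12 -> active={job_A:*/6, job_B:*/3, job_E:*/12}
Op 8: register job_E */6 -> active={job_A:*/6, job_B:*/3, job_E:*/6}
Op 9: register job_E */9 -> active={job_A:*/6, job_B:*/3, job_E:*/9}
Op 10: register job_C */7 -> active={job_A:*/6, job_B:*/3, job_C:*/7, job_E:*/9}
  job_A: interval 6, next fire after T=277 is 282
  job_B: interval 3, next fire after T=277 is 279
  job_C: interval 7, next fire after T=277 is 280
  job_E: interval 9, next fire after T=277 is 279
Earliest = 279, winner (lex tiebreak) = job_B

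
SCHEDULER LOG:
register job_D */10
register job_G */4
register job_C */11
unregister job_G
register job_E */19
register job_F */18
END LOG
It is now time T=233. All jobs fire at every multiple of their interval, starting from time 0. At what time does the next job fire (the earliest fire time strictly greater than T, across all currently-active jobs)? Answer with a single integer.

Op 1: register job_D */10 -> active={job_D:*/10}
Op 2: register job_G */4 -> active={job_D:*/10, job_G:*/4}
Op 3: register job_C */11 -> active={job_C:*/11, job_D:*/10, job_G:*/4}
Op 4: unregister job_G -> active={job_C:*/11, job_D:*/10}
Op 5: register job_E */19 -> active={job_C:*/11, job_D:*/10, job_E:*/19}
Op 6: register job_F */18 -> active={job_C:*/11, job_D:*/10, job_E:*/19, job_F:*/18}
  job_C: interval 11, next fire after T=233 is 242
  job_D: interval 10, next fire after T=233 is 240
  job_E: interval 19, next fire after T=233 is 247
  job_F: interval 18, next fire after T=233 is 234
Earliest fire time = 234 (job job_F)

Answer: 234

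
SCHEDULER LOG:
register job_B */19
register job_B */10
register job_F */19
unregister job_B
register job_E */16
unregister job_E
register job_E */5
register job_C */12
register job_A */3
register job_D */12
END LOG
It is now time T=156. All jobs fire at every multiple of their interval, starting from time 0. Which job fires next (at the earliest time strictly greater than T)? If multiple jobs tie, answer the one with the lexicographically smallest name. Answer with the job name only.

Op 1: register job_B */19 -> active={job_B:*/19}
Op 2: register job_B */10 -> active={job_B:*/10}
Op 3: register job_F */19 -> active={job_B:*/10, job_F:*/19}
Op 4: unregister job_B -> active={job_F:*/19}
Op 5: register job_E */16 -> active={job_E:*/16, job_F:*/19}
Op 6: unregister job_E -> active={job_F:*/19}
Op 7: register job_E */5 -> active={job_E:*/5, job_F:*/19}
Op 8: register job_C */12 -> active={job_C:*/12, job_E:*/5, job_F:*/19}
Op 9: register job_A */3 -> active={job_A:*/3, job_C:*/12, job_E:*/5, job_F:*/19}
Op 10: register job_D */12 -> active={job_A:*/3, job_C:*/12, job_D:*/12, job_E:*/5, job_F:*/19}
  job_A: interval 3, next fire after T=156 is 159
  job_C: interval 12, next fire after T=156 is 168
  job_D: interval 12, next fire after T=156 is 168
  job_E: interval 5, next fire after T=156 is 160
  job_F: interval 19, next fire after T=156 is 171
Earliest = 159, winner (lex tiebreak) = job_A

Answer: job_A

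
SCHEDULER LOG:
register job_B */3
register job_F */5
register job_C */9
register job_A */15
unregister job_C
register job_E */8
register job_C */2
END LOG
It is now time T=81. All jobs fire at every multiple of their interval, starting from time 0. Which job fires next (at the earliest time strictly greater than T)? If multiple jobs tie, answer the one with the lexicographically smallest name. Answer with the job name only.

Answer: job_C

Derivation:
Op 1: register job_B */3 -> active={job_B:*/3}
Op 2: register job_F */5 -> active={job_B:*/3, job_F:*/5}
Op 3: register job_C */9 -> active={job_B:*/3, job_C:*/9, job_F:*/5}
Op 4: register job_A */15 -> active={job_A:*/15, job_B:*/3, job_C:*/9, job_F:*/5}
Op 5: unregister job_C -> active={job_A:*/15, job_B:*/3, job_F:*/5}
Op 6: register job_E */8 -> active={job_A:*/15, job_B:*/3, job_E:*/8, job_F:*/5}
Op 7: register job_C */2 -> active={job_A:*/15, job_B:*/3, job_C:*/2, job_E:*/8, job_F:*/5}
  job_A: interval 15, next fire after T=81 is 90
  job_B: interval 3, next fire after T=81 is 84
  job_C: interval 2, next fire after T=81 is 82
  job_E: interval 8, next fire after T=81 is 88
  job_F: interval 5, next fire after T=81 is 85
Earliest = 82, winner (lex tiebreak) = job_C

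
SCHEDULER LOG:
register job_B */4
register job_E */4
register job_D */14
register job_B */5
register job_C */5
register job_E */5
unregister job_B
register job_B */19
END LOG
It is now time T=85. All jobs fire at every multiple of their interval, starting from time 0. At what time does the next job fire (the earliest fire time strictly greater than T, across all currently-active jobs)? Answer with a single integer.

Op 1: register job_B */4 -> active={job_B:*/4}
Op 2: register job_E */4 -> active={job_B:*/4, job_E:*/4}
Op 3: register job_D */14 -> active={job_B:*/4, job_D:*/14, job_E:*/4}
Op 4: register job_B */5 -> active={job_B:*/5, job_D:*/14, job_E:*/4}
Op 5: register job_C */5 -> active={job_B:*/5, job_C:*/5, job_D:*/14, job_E:*/4}
Op 6: register job_E */5 -> active={job_B:*/5, job_C:*/5, job_D:*/14, job_E:*/5}
Op 7: unregister job_B -> active={job_C:*/5, job_D:*/14, job_E:*/5}
Op 8: register job_B */19 -> active={job_B:*/19, job_C:*/5, job_D:*/14, job_E:*/5}
  job_B: interval 19, next fire after T=85 is 95
  job_C: interval 5, next fire after T=85 is 90
  job_D: interval 14, next fire after T=85 is 98
  job_E: interval 5, next fire after T=85 is 90
Earliest fire time = 90 (job job_C)

Answer: 90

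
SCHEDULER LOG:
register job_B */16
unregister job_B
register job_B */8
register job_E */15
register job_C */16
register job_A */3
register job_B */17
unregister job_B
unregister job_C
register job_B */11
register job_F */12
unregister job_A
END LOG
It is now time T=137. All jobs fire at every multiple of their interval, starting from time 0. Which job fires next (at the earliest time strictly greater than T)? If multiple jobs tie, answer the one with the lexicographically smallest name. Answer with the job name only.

Answer: job_B

Derivation:
Op 1: register job_B */16 -> active={job_B:*/16}
Op 2: unregister job_B -> active={}
Op 3: register job_B */8 -> active={job_B:*/8}
Op 4: register job_E */15 -> active={job_B:*/8, job_E:*/15}
Op 5: register job_C */16 -> active={job_B:*/8, job_C:*/16, job_E:*/15}
Op 6: register job_A */3 -> active={job_A:*/3, job_B:*/8, job_C:*/16, job_E:*/15}
Op 7: register job_B */17 -> active={job_A:*/3, job_B:*/17, job_C:*/16, job_E:*/15}
Op 8: unregister job_B -> active={job_A:*/3, job_C:*/16, job_E:*/15}
Op 9: unregister job_C -> active={job_A:*/3, job_E:*/15}
Op 10: register job_B */11 -> active={job_A:*/3, job_B:*/11, job_E:*/15}
Op 11: register job_F */12 -> active={job_A:*/3, job_B:*/11, job_E:*/15, job_F:*/12}
Op 12: unregister job_A -> active={job_B:*/11, job_E:*/15, job_F:*/12}
  job_B: interval 11, next fire after T=137 is 143
  job_E: interval 15, next fire after T=137 is 150
  job_F: interval 12, next fire after T=137 is 144
Earliest = 143, winner (lex tiebreak) = job_B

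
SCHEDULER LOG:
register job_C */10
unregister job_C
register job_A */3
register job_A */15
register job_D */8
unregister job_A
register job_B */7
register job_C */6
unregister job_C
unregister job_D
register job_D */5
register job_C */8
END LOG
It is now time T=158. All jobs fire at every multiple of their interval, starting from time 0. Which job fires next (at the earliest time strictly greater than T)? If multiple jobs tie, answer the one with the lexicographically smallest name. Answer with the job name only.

Op 1: register job_C */10 -> active={job_C:*/10}
Op 2: unregister job_C -> active={}
Op 3: register job_A */3 -> active={job_A:*/3}
Op 4: register job_A */15 -> active={job_A:*/15}
Op 5: register job_D */8 -> active={job_A:*/15, job_D:*/8}
Op 6: unregister job_A -> active={job_D:*/8}
Op 7: register job_B */7 -> active={job_B:*/7, job_D:*/8}
Op 8: register job_C */6 -> active={job_B:*/7, job_C:*/6, job_D:*/8}
Op 9: unregister job_C -> active={job_B:*/7, job_D:*/8}
Op 10: unregister job_D -> active={job_B:*/7}
Op 11: register job_D */5 -> active={job_B:*/7, job_D:*/5}
Op 12: register job_C */8 -> active={job_B:*/7, job_C:*/8, job_D:*/5}
  job_B: interval 7, next fire after T=158 is 161
  job_C: interval 8, next fire after T=158 is 160
  job_D: interval 5, next fire after T=158 is 160
Earliest = 160, winner (lex tiebreak) = job_C

Answer: job_C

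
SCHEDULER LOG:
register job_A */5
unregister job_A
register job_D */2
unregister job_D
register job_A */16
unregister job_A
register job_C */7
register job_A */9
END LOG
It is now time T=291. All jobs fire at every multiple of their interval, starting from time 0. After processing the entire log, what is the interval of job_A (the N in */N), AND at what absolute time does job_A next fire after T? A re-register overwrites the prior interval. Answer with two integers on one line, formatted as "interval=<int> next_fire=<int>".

Answer: interval=9 next_fire=297

Derivation:
Op 1: register job_A */5 -> active={job_A:*/5}
Op 2: unregister job_A -> active={}
Op 3: register job_D */2 -> active={job_D:*/2}
Op 4: unregister job_D -> active={}
Op 5: register job_A */16 -> active={job_A:*/16}
Op 6: unregister job_A -> active={}
Op 7: register job_C */7 -> active={job_C:*/7}
Op 8: register job_A */9 -> active={job_A:*/9, job_C:*/7}
Final interval of job_A = 9
Next fire of job_A after T=291: (291//9+1)*9 = 297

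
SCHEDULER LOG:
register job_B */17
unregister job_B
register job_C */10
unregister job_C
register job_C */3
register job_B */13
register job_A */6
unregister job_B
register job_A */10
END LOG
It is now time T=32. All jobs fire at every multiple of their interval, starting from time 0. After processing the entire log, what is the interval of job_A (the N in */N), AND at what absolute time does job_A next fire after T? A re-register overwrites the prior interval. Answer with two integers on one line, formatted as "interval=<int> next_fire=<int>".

Answer: interval=10 next_fire=40

Derivation:
Op 1: register job_B */17 -> active={job_B:*/17}
Op 2: unregister job_B -> active={}
Op 3: register job_C */10 -> active={job_C:*/10}
Op 4: unregister job_C -> active={}
Op 5: register job_C */3 -> active={job_C:*/3}
Op 6: register job_B */13 -> active={job_B:*/13, job_C:*/3}
Op 7: register job_A */6 -> active={job_A:*/6, job_B:*/13, job_C:*/3}
Op 8: unregister job_B -> active={job_A:*/6, job_C:*/3}
Op 9: register job_A */10 -> active={job_A:*/10, job_C:*/3}
Final interval of job_A = 10
Next fire of job_A after T=32: (32//10+1)*10 = 40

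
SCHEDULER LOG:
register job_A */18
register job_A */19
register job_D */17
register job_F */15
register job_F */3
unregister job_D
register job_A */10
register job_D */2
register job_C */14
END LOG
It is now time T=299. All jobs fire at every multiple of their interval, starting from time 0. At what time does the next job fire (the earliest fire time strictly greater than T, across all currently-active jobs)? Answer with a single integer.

Answer: 300

Derivation:
Op 1: register job_A */18 -> active={job_A:*/18}
Op 2: register job_A */19 -> active={job_A:*/19}
Op 3: register job_D */17 -> active={job_A:*/19, job_D:*/17}
Op 4: register job_F */15 -> active={job_A:*/19, job_D:*/17, job_F:*/15}
Op 5: register job_F */3 -> active={job_A:*/19, job_D:*/17, job_F:*/3}
Op 6: unregister job_D -> active={job_A:*/19, job_F:*/3}
Op 7: register job_A */10 -> active={job_A:*/10, job_F:*/3}
Op 8: register job_D */2 -> active={job_A:*/10, job_D:*/2, job_F:*/3}
Op 9: register job_C */14 -> active={job_A:*/10, job_C:*/14, job_D:*/2, job_F:*/3}
  job_A: interval 10, next fire after T=299 is 300
  job_C: interval 14, next fire after T=299 is 308
  job_D: interval 2, next fire after T=299 is 300
  job_F: interval 3, next fire after T=299 is 300
Earliest fire time = 300 (job job_A)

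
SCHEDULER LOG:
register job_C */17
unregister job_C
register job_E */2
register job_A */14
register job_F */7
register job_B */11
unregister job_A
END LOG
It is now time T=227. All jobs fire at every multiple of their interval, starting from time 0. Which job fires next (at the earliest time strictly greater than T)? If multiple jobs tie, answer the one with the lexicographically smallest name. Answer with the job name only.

Op 1: register job_C */17 -> active={job_C:*/17}
Op 2: unregister job_C -> active={}
Op 3: register job_E */2 -> active={job_E:*/2}
Op 4: register job_A */14 -> active={job_A:*/14, job_E:*/2}
Op 5: register job_F */7 -> active={job_A:*/14, job_E:*/2, job_F:*/7}
Op 6: register job_B */11 -> active={job_A:*/14, job_B:*/11, job_E:*/2, job_F:*/7}
Op 7: unregister job_A -> active={job_B:*/11, job_E:*/2, job_F:*/7}
  job_B: interval 11, next fire after T=227 is 231
  job_E: interval 2, next fire after T=227 is 228
  job_F: interval 7, next fire after T=227 is 231
Earliest = 228, winner (lex tiebreak) = job_E

Answer: job_E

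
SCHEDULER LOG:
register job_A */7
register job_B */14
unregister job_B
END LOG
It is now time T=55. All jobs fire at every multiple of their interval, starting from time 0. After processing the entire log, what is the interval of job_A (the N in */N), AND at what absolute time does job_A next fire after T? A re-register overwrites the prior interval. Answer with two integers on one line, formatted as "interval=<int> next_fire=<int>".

Op 1: register job_A */7 -> active={job_A:*/7}
Op 2: register job_B */14 -> active={job_A:*/7, job_B:*/14}
Op 3: unregister job_B -> active={job_A:*/7}
Final interval of job_A = 7
Next fire of job_A after T=55: (55//7+1)*7 = 56

Answer: interval=7 next_fire=56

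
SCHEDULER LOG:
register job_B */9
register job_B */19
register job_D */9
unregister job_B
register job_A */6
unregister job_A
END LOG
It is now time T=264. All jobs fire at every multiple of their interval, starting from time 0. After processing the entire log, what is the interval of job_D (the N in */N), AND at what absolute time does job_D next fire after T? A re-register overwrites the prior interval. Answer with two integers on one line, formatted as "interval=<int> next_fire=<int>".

Answer: interval=9 next_fire=270

Derivation:
Op 1: register job_B */9 -> active={job_B:*/9}
Op 2: register job_B */19 -> active={job_B:*/19}
Op 3: register job_D */9 -> active={job_B:*/19, job_D:*/9}
Op 4: unregister job_B -> active={job_D:*/9}
Op 5: register job_A */6 -> active={job_A:*/6, job_D:*/9}
Op 6: unregister job_A -> active={job_D:*/9}
Final interval of job_D = 9
Next fire of job_D after T=264: (264//9+1)*9 = 270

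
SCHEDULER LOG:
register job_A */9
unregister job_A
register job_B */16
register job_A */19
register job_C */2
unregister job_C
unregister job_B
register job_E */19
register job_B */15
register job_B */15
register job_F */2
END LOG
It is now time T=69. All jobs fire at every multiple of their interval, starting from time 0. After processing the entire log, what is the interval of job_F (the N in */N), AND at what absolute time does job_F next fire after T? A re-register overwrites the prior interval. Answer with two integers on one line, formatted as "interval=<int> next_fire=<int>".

Op 1: register job_A */9 -> active={job_A:*/9}
Op 2: unregister job_A -> active={}
Op 3: register job_B */16 -> active={job_B:*/16}
Op 4: register job_A */19 -> active={job_A:*/19, job_B:*/16}
Op 5: register job_C */2 -> active={job_A:*/19, job_B:*/16, job_C:*/2}
Op 6: unregister job_C -> active={job_A:*/19, job_B:*/16}
Op 7: unregister job_B -> active={job_A:*/19}
Op 8: register job_E */19 -> active={job_A:*/19, job_E:*/19}
Op 9: register job_B */15 -> active={job_A:*/19, job_B:*/15, job_E:*/19}
Op 10: register job_B */15 -> active={job_A:*/19, job_B:*/15, job_E:*/19}
Op 11: register job_F */2 -> active={job_A:*/19, job_B:*/15, job_E:*/19, job_F:*/2}
Final interval of job_F = 2
Next fire of job_F after T=69: (69//2+1)*2 = 70

Answer: interval=2 next_fire=70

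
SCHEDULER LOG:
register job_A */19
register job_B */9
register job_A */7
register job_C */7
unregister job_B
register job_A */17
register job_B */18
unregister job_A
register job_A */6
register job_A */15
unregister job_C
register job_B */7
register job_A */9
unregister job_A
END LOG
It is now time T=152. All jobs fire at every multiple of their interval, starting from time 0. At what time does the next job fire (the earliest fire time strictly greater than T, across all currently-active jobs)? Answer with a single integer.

Op 1: register job_A */19 -> active={job_A:*/19}
Op 2: register job_B */9 -> active={job_A:*/19, job_B:*/9}
Op 3: register job_A */7 -> active={job_A:*/7, job_B:*/9}
Op 4: register job_C */7 -> active={job_A:*/7, job_B:*/9, job_C:*/7}
Op 5: unregister job_B -> active={job_A:*/7, job_C:*/7}
Op 6: register job_A */17 -> active={job_A:*/17, job_C:*/7}
Op 7: register job_B */18 -> active={job_A:*/17, job_B:*/18, job_C:*/7}
Op 8: unregister job_A -> active={job_B:*/18, job_C:*/7}
Op 9: register job_A */6 -> active={job_A:*/6, job_B:*/18, job_C:*/7}
Op 10: register job_A */15 -> active={job_A:*/15, job_B:*/18, job_C:*/7}
Op 11: unregister job_C -> active={job_A:*/15, job_B:*/18}
Op 12: register job_B */7 -> active={job_A:*/15, job_B:*/7}
Op 13: register job_A */9 -> active={job_A:*/9, job_B:*/7}
Op 14: unregister job_A -> active={job_B:*/7}
  job_B: interval 7, next fire after T=152 is 154
Earliest fire time = 154 (job job_B)

Answer: 154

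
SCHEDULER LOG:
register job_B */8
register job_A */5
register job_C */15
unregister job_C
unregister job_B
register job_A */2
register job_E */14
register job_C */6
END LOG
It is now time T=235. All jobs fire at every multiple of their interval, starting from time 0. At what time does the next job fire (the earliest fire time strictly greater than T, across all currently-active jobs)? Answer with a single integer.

Answer: 236

Derivation:
Op 1: register job_B */8 -> active={job_B:*/8}
Op 2: register job_A */5 -> active={job_A:*/5, job_B:*/8}
Op 3: register job_C */15 -> active={job_A:*/5, job_B:*/8, job_C:*/15}
Op 4: unregister job_C -> active={job_A:*/5, job_B:*/8}
Op 5: unregister job_B -> active={job_A:*/5}
Op 6: register job_A */2 -> active={job_A:*/2}
Op 7: register job_E */14 -> active={job_A:*/2, job_E:*/14}
Op 8: register job_C */6 -> active={job_A:*/2, job_C:*/6, job_E:*/14}
  job_A: interval 2, next fire after T=235 is 236
  job_C: interval 6, next fire after T=235 is 240
  job_E: interval 14, next fire after T=235 is 238
Earliest fire time = 236 (job job_A)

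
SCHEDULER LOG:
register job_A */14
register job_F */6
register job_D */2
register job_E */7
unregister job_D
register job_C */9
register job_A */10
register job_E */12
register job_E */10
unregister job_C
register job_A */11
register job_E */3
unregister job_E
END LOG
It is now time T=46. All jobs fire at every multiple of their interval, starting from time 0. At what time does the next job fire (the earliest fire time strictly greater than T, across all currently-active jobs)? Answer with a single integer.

Answer: 48

Derivation:
Op 1: register job_A */14 -> active={job_A:*/14}
Op 2: register job_F */6 -> active={job_A:*/14, job_F:*/6}
Op 3: register job_D */2 -> active={job_A:*/14, job_D:*/2, job_F:*/6}
Op 4: register job_E */7 -> active={job_A:*/14, job_D:*/2, job_E:*/7, job_F:*/6}
Op 5: unregister job_D -> active={job_A:*/14, job_E:*/7, job_F:*/6}
Op 6: register job_C */9 -> active={job_A:*/14, job_C:*/9, job_E:*/7, job_F:*/6}
Op 7: register job_A */10 -> active={job_A:*/10, job_C:*/9, job_E:*/7, job_F:*/6}
Op 8: register job_E */12 -> active={job_A:*/10, job_C:*/9, job_E:*/12, job_F:*/6}
Op 9: register job_E */10 -> active={job_A:*/10, job_C:*/9, job_E:*/10, job_F:*/6}
Op 10: unregister job_C -> active={job_A:*/10, job_E:*/10, job_F:*/6}
Op 11: register job_A */11 -> active={job_A:*/11, job_E:*/10, job_F:*/6}
Op 12: register job_E */3 -> active={job_A:*/11, job_E:*/3, job_F:*/6}
Op 13: unregister job_E -> active={job_A:*/11, job_F:*/6}
  job_A: interval 11, next fire after T=46 is 55
  job_F: interval 6, next fire after T=46 is 48
Earliest fire time = 48 (job job_F)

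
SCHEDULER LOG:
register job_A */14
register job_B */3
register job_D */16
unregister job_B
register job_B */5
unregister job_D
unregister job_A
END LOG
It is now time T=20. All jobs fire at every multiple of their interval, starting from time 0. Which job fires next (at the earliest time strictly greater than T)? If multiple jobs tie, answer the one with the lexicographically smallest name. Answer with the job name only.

Op 1: register job_A */14 -> active={job_A:*/14}
Op 2: register job_B */3 -> active={job_A:*/14, job_B:*/3}
Op 3: register job_D */16 -> active={job_A:*/14, job_B:*/3, job_D:*/16}
Op 4: unregister job_B -> active={job_A:*/14, job_D:*/16}
Op 5: register job_B */5 -> active={job_A:*/14, job_B:*/5, job_D:*/16}
Op 6: unregister job_D -> active={job_A:*/14, job_B:*/5}
Op 7: unregister job_A -> active={job_B:*/5}
  job_B: interval 5, next fire after T=20 is 25
Earliest = 25, winner (lex tiebreak) = job_B

Answer: job_B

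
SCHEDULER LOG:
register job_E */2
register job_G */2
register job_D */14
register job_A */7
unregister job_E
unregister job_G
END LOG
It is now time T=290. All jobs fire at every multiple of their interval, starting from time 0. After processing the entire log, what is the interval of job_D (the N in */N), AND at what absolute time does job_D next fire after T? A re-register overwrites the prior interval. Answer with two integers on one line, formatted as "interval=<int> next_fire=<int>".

Answer: interval=14 next_fire=294

Derivation:
Op 1: register job_E */2 -> active={job_E:*/2}
Op 2: register job_G */2 -> active={job_E:*/2, job_G:*/2}
Op 3: register job_D */14 -> active={job_D:*/14, job_E:*/2, job_G:*/2}
Op 4: register job_A */7 -> active={job_A:*/7, job_D:*/14, job_E:*/2, job_G:*/2}
Op 5: unregister job_E -> active={job_A:*/7, job_D:*/14, job_G:*/2}
Op 6: unregister job_G -> active={job_A:*/7, job_D:*/14}
Final interval of job_D = 14
Next fire of job_D after T=290: (290//14+1)*14 = 294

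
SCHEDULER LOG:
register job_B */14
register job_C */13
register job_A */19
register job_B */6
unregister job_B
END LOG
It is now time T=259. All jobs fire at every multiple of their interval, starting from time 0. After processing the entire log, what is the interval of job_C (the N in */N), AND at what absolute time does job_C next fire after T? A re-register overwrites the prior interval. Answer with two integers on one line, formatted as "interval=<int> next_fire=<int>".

Op 1: register job_B */14 -> active={job_B:*/14}
Op 2: register job_C */13 -> active={job_B:*/14, job_C:*/13}
Op 3: register job_A */19 -> active={job_A:*/19, job_B:*/14, job_C:*/13}
Op 4: register job_B */6 -> active={job_A:*/19, job_B:*/6, job_C:*/13}
Op 5: unregister job_B -> active={job_A:*/19, job_C:*/13}
Final interval of job_C = 13
Next fire of job_C after T=259: (259//13+1)*13 = 260

Answer: interval=13 next_fire=260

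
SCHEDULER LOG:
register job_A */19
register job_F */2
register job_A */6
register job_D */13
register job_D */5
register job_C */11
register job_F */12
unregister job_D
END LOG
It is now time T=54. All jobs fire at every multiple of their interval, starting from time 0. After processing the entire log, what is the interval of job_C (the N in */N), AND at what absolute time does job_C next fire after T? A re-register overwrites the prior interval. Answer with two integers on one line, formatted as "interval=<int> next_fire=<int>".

Answer: interval=11 next_fire=55

Derivation:
Op 1: register job_A */19 -> active={job_A:*/19}
Op 2: register job_F */2 -> active={job_A:*/19, job_F:*/2}
Op 3: register job_A */6 -> active={job_A:*/6, job_F:*/2}
Op 4: register job_D */13 -> active={job_A:*/6, job_D:*/13, job_F:*/2}
Op 5: register job_D */5 -> active={job_A:*/6, job_D:*/5, job_F:*/2}
Op 6: register job_C */11 -> active={job_A:*/6, job_C:*/11, job_D:*/5, job_F:*/2}
Op 7: register job_F */12 -> active={job_A:*/6, job_C:*/11, job_D:*/5, job_F:*/12}
Op 8: unregister job_D -> active={job_A:*/6, job_C:*/11, job_F:*/12}
Final interval of job_C = 11
Next fire of job_C after T=54: (54//11+1)*11 = 55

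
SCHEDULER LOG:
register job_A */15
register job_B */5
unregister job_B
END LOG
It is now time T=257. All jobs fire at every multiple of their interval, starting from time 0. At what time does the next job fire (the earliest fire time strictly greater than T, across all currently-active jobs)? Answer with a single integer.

Answer: 270

Derivation:
Op 1: register job_A */15 -> active={job_A:*/15}
Op 2: register job_B */5 -> active={job_A:*/15, job_B:*/5}
Op 3: unregister job_B -> active={job_A:*/15}
  job_A: interval 15, next fire after T=257 is 270
Earliest fire time = 270 (job job_A)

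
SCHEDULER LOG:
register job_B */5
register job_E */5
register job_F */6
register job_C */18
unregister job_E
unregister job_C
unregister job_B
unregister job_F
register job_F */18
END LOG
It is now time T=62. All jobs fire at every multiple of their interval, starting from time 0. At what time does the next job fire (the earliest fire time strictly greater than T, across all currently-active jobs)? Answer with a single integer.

Answer: 72

Derivation:
Op 1: register job_B */5 -> active={job_B:*/5}
Op 2: register job_E */5 -> active={job_B:*/5, job_E:*/5}
Op 3: register job_F */6 -> active={job_B:*/5, job_E:*/5, job_F:*/6}
Op 4: register job_C */18 -> active={job_B:*/5, job_C:*/18, job_E:*/5, job_F:*/6}
Op 5: unregister job_E -> active={job_B:*/5, job_C:*/18, job_F:*/6}
Op 6: unregister job_C -> active={job_B:*/5, job_F:*/6}
Op 7: unregister job_B -> active={job_F:*/6}
Op 8: unregister job_F -> active={}
Op 9: register job_F */18 -> active={job_F:*/18}
  job_F: interval 18, next fire after T=62 is 72
Earliest fire time = 72 (job job_F)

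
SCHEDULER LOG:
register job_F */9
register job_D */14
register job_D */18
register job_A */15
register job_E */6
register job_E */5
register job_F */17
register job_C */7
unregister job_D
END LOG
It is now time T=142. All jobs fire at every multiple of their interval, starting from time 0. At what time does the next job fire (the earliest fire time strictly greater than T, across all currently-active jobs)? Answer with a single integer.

Op 1: register job_F */9 -> active={job_F:*/9}
Op 2: register job_D */14 -> active={job_D:*/14, job_F:*/9}
Op 3: register job_D */18 -> active={job_D:*/18, job_F:*/9}
Op 4: register job_A */15 -> active={job_A:*/15, job_D:*/18, job_F:*/9}
Op 5: register job_E */6 -> active={job_A:*/15, job_D:*/18, job_E:*/6, job_F:*/9}
Op 6: register job_E */5 -> active={job_A:*/15, job_D:*/18, job_E:*/5, job_F:*/9}
Op 7: register job_F */17 -> active={job_A:*/15, job_D:*/18, job_E:*/5, job_F:*/17}
Op 8: register job_C */7 -> active={job_A:*/15, job_C:*/7, job_D:*/18, job_E:*/5, job_F:*/17}
Op 9: unregister job_D -> active={job_A:*/15, job_C:*/7, job_E:*/5, job_F:*/17}
  job_A: interval 15, next fire after T=142 is 150
  job_C: interval 7, next fire after T=142 is 147
  job_E: interval 5, next fire after T=142 is 145
  job_F: interval 17, next fire after T=142 is 153
Earliest fire time = 145 (job job_E)

Answer: 145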